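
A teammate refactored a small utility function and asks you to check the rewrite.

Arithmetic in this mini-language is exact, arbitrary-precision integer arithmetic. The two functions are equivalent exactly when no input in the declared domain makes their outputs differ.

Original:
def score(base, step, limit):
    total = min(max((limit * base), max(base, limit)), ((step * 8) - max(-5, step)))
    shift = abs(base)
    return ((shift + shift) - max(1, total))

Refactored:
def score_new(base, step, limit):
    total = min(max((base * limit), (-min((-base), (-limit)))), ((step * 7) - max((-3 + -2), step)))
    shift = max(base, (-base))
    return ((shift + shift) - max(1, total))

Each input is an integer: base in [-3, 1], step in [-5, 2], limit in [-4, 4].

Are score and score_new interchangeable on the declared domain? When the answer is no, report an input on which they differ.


Not equivalent: base=-3, step=1, limit=-4 separates them (-1 vs 0).
score: total=7, then shift=3, then returns -1
score_new: total=6, then shift=3, then returns 0
verdict: not equivalent; witness: base=-3, step=1, limit=-4


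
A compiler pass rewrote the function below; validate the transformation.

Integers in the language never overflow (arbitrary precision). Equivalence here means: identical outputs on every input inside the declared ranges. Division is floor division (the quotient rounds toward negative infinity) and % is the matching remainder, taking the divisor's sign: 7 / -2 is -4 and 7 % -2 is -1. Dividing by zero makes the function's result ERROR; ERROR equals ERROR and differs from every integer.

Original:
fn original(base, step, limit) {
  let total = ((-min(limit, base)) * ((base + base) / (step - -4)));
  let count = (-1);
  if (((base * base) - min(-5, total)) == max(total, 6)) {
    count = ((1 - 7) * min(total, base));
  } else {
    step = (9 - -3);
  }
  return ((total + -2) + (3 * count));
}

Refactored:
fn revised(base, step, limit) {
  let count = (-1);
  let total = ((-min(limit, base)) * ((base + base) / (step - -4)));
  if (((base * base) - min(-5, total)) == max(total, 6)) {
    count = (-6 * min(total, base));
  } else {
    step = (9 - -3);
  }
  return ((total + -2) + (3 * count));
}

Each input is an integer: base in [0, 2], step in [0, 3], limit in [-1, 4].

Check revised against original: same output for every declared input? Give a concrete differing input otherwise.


Side by side, the visible changes include: constant usage differs; also arithmetic usage differs.
One worked example (base=2, step=1, limit=3) — original: total=0, then count=-1, then (((base * base) - min(-5, total)) == max(total, 6)) is false, then step=12, then returns -5; revised: count=-1, then total=0, then (((base * base) - min(-5, total)) == max(total, 6)) is false, then step=12, then returns -5; agreement on -5.
An exhaustive pass over the 72 declared inputs shows identical outputs.
verdict: equivalent


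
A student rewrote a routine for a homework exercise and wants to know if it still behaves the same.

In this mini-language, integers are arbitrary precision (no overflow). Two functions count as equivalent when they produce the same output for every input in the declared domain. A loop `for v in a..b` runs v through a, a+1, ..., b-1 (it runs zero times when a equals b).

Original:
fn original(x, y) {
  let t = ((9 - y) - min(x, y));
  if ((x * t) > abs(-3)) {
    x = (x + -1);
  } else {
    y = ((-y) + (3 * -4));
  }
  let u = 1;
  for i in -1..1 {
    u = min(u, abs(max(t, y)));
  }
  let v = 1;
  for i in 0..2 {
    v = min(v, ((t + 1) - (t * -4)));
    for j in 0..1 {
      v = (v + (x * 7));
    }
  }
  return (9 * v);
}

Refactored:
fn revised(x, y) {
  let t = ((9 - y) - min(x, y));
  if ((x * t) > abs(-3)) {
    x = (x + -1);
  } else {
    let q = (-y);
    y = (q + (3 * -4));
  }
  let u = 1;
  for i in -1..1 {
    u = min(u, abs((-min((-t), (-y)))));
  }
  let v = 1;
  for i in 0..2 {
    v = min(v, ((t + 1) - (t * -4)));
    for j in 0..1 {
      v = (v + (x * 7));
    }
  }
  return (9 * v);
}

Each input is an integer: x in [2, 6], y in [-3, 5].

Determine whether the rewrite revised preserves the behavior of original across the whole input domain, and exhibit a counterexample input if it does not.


Changes here: min/max/abs usage differs; statement counts differ; local variable names differ; the full 45-point sweep finds no disagreement.
verdict: equivalent


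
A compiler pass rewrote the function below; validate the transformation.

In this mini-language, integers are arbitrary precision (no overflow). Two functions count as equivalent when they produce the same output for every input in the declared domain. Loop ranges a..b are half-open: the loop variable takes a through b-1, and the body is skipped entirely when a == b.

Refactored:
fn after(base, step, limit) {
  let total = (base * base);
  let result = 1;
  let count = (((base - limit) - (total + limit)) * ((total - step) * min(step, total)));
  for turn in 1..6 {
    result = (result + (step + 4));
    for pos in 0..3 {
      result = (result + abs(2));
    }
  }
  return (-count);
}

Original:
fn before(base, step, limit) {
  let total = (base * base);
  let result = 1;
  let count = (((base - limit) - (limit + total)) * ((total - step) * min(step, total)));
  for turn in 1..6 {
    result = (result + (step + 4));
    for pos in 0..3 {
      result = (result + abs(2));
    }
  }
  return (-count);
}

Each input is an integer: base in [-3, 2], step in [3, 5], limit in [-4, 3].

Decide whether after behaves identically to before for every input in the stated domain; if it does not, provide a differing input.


Differences: same computation, different form — yet all 144 inputs agree.
verdict: equivalent


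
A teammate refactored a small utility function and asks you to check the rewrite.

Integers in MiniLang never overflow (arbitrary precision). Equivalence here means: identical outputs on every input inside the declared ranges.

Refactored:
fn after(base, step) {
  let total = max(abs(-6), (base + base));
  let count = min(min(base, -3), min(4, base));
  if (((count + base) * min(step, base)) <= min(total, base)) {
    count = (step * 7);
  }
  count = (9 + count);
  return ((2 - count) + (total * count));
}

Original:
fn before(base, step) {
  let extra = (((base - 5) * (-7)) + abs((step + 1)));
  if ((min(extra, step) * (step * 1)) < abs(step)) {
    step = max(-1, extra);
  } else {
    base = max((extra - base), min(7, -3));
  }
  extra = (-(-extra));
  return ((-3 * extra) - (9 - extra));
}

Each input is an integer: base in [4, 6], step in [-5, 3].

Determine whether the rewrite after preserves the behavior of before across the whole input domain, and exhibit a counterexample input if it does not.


Try base=4, step=-5.
before: extra=11, then ((min(extra, step) * (step * 1)) < abs(step)) is false, then base=7, then extra=11, then returns -31
after: total=8, then count=-3, then (((count + base) * min(step, base)) <= min(total, base)) is true, then count=-35, then count=-26, then returns -180
-31 and -180 differ, so these are not the same function on this domain.
verdict: not equivalent; witness: base=4, step=-5


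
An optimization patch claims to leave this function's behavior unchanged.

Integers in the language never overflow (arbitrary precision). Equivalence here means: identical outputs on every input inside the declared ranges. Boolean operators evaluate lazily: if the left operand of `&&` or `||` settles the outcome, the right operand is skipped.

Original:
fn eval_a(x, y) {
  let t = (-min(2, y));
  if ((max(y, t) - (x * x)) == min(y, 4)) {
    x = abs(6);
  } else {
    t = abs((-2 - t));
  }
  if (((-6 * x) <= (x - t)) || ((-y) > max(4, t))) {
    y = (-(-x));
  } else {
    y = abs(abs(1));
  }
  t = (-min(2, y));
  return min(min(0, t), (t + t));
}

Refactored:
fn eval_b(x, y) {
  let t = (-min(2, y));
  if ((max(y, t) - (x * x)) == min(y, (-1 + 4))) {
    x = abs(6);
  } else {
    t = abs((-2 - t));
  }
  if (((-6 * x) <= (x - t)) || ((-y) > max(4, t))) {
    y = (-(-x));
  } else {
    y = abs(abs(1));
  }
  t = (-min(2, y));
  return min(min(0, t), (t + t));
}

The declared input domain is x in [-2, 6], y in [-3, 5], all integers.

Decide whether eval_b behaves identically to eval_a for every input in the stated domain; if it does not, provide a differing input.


Take x=-1, y=4.
eval_a: t becomes -2; next ((max(y, t) - (x * x)) == min(y, 4)) evaluates to false; next t becomes 0; next (((-6 * x) <= (x - t)) || ((-y) > max(4, t))) evaluates to false; next y becomes 1; next t becomes -1; next final value -2
eval_b: t becomes -2; next ((max(y, t) - (x * x)) == min(y, (-1 + 4))) evaluates to true; next x becomes 6; next (((-6 * x) <= (x - t)) || ((-y) > max(4, t))) evaluates to true; next y becomes 6; next t becomes -2; next final value -4
-2 against -4: the behavior changed.
verdict: not equivalent; witness: x=-1, y=4


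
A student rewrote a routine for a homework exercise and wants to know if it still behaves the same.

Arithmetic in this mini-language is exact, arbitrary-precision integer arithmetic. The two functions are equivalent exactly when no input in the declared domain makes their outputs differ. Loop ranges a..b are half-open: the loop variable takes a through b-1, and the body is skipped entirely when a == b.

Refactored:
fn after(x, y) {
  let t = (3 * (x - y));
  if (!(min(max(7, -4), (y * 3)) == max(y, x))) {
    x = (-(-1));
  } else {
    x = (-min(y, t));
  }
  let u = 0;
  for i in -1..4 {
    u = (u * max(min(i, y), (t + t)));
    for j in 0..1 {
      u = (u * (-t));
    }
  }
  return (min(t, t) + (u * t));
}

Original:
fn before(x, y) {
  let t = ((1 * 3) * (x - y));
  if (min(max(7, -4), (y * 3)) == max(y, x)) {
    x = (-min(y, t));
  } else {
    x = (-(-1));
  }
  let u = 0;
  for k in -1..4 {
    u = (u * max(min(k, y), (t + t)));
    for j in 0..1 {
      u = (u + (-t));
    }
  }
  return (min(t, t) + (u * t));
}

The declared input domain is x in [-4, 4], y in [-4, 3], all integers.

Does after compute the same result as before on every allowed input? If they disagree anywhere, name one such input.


Input x=-4, y=-3: -552 from before versus -3 from after.
verdict: not equivalent; witness: x=-4, y=-3


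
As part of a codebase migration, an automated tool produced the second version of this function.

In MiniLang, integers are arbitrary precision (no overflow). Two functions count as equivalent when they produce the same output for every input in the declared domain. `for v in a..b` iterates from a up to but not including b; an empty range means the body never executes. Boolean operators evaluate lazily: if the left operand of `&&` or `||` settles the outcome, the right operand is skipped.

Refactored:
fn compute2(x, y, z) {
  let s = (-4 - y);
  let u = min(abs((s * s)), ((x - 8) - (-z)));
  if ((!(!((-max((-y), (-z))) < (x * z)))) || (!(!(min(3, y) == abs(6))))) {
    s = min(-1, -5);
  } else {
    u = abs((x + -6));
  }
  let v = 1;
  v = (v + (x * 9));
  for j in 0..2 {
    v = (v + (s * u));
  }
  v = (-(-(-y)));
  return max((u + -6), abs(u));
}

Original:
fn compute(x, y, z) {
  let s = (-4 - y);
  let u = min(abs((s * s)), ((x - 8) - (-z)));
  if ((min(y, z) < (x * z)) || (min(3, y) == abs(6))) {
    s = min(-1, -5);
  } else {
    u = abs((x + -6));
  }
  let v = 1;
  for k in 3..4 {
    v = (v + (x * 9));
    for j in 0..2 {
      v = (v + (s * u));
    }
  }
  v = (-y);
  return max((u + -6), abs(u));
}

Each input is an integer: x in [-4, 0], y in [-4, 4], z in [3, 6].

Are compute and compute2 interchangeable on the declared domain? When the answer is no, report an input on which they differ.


Differences: min/max/abs usage differs; boolean connective usage differs; local variable names differ; statement counts differ; loop structure differs — yet all 180 inputs agree.
verdict: equivalent


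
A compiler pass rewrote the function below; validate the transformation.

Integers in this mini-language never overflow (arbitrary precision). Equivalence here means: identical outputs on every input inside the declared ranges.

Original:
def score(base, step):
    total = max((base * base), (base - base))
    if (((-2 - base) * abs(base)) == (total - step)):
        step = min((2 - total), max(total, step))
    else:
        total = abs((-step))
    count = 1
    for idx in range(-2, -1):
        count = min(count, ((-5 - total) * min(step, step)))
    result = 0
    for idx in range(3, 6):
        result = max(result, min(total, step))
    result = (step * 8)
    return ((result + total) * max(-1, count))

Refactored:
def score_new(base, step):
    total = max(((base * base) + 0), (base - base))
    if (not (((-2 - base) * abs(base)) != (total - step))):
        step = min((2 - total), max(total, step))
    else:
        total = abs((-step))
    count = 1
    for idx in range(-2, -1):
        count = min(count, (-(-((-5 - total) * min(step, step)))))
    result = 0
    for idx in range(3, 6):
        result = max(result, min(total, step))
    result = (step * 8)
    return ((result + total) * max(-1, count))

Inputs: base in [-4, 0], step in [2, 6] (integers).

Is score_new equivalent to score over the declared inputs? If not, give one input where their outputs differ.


The two versions differ — the changes include comparison usage differs, plus boolean connective usage differs, plus constant usage differs, plus arithmetic usage differs.
One worked example (base=-1, step=2) — score: total becomes 1; next (((-2 - base) * abs(base)) == (total - step)) evaluates to true; next step becomes 1; next count becomes 1; next at idx=-2:; next count becomes -6; next result becomes 0; next at idx=3:; next result becomes 1; next at idx=4:; next result becomes 1; next at idx=5:; next result becomes 1; next result becomes 8; next final value -9; score_new: total becomes 1; next (not (((-2 - base) * abs(base)) != (total - step))) evaluates to true; next step becomes 1; next count becomes 1; next at idx=-2:; next count becomes -6; next result becomes 0; next at idx=3:; next result becomes 1; next at idx=4:; next result becomes 1; next at idx=5:; next result becomes 1; next result becomes 8; next final value -9; agreement on -9.
Sweeping the whole domain (25 inputs) finds no disagreement.
verdict: equivalent


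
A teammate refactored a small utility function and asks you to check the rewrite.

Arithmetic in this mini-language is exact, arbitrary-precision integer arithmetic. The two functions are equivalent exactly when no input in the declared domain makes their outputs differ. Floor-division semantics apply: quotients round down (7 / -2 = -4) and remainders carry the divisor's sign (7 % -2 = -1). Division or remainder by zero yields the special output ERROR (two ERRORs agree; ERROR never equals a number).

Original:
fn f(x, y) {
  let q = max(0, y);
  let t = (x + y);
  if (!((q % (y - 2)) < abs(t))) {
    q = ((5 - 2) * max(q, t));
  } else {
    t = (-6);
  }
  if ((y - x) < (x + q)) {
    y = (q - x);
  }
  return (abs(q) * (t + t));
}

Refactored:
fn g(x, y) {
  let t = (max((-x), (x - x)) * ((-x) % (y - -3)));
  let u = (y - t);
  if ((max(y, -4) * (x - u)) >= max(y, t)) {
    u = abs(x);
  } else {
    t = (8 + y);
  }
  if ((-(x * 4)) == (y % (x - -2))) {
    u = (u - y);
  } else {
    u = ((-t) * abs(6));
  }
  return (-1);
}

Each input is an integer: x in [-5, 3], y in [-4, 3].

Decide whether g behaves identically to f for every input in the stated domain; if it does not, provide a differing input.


Try x=-5, y=-4.
f: q=0, then t=-9, then (!((q % (y - 2)) < abs(t))) is false, then t=-6, then ((y - x) < (x + q)) is false, then returns 0
g: t=0, then u=-4, then ((max(y, -4) * (x - u)) >= max(y, t)) is true, then u=5, then ((-(x * 4)) == (y % (x - -2))) is false, then u=0, then returns -1
0 against -1: the behavior changed.
verdict: not equivalent; witness: x=-5, y=-4


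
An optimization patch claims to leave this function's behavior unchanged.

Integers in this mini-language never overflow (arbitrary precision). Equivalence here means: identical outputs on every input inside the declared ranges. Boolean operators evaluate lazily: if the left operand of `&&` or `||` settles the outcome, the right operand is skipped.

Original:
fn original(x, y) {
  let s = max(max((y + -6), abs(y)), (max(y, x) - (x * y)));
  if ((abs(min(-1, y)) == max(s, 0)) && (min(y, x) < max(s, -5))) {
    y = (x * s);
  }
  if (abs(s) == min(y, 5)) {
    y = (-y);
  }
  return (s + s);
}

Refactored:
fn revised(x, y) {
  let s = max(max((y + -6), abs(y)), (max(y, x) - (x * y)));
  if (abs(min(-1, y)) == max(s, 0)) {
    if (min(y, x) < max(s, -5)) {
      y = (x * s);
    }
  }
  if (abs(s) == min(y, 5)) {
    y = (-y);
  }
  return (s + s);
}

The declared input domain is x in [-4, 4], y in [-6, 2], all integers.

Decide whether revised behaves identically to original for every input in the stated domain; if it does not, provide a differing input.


This is a faithful refactor — statement counts differ, plus branching structure differs, plus boolean connective usage differs, but the computed results match everywhere.
As a probe, take x=-4, y=-4: original runs s := 4 | ((abs(min(-1, y)) == max(s, 0)) && (min(y, x) < max(s, -5))): true | y := -16 | (abs(s) == min(y, 5)): false | result 8; revised runs s := 4 | (abs(min(-1, y)) == max(s, 0)): true | (min(y, x) < max(s, -5)): true | y := -16 | (abs(s) == min(y, 5)): false | result 8; both end at 8.
Every one of the 81 inputs gives matching results.
verdict: equivalent


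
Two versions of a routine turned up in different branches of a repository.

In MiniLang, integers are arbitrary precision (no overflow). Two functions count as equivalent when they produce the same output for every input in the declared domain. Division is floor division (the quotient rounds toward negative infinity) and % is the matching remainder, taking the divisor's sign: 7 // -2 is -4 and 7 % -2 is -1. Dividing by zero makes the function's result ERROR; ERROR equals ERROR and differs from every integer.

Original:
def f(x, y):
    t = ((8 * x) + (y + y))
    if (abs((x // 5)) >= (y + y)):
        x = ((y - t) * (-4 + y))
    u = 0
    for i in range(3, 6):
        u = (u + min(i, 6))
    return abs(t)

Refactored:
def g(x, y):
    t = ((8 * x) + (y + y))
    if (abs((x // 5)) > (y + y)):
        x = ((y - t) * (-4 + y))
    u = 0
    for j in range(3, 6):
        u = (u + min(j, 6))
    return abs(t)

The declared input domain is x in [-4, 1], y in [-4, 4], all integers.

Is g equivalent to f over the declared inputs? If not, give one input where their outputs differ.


The one real change (`(abs((x // 5)) >= (y + y))` became `(abs((x // 5)) > (y + y))`) has no effect anywhere in the declared ranges.
As a probe, take x=1, y=0: f runs t := 8 | (abs((x // 5)) >= (y + y)): true | x := 32 | u := 0 | iter i=3: | u := 3 | iter i=4: | u := 7 | iter i=5: | u := 12 | result 8; g runs t := 8 | (abs((x // 5)) > (y + y)): false | u := 0 | iter j=3: | u := 3 | iter j=4: | u := 7 | iter j=5: | u := 12 | result 8; both end at 8.
Sweeping the whole domain (54 inputs) finds no disagreement.
verdict: equivalent


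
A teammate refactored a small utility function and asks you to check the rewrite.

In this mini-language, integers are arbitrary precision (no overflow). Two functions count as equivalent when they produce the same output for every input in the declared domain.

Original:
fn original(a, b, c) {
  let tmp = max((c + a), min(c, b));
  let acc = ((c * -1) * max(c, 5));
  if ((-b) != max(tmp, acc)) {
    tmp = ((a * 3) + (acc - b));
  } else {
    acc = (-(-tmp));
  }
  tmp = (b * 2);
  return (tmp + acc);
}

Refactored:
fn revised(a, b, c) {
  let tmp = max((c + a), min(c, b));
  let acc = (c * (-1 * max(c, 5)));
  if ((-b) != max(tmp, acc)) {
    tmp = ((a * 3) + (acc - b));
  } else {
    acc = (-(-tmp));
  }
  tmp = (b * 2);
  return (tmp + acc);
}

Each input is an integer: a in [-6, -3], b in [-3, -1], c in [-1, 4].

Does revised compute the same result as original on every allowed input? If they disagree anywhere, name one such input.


Although same computation, different form, 72/72 inputs agree.
verdict: equivalent


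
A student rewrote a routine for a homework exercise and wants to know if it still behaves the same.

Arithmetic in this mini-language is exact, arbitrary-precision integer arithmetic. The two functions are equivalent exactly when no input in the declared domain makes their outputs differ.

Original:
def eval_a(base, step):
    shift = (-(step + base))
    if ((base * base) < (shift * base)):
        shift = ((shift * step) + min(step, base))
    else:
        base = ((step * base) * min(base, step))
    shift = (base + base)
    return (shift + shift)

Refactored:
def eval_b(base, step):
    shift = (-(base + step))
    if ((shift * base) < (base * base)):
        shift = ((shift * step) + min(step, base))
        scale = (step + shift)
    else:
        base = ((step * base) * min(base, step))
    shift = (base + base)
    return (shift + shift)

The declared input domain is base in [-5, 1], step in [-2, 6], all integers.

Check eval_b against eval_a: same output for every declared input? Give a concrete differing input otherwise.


The rewrite breaks on base=-5, step=-2, where the results are -200 and -20.
eval_a: shift=7, then ((base * base) < (shift * base)) is false, then base=-50, then shift=-100, then returns -200
eval_b: shift=7, then ((shift * base) < (base * base)) is true, then shift=-19, then scale=-21, then shift=-10, then returns -20
verdict: not equivalent; witness: base=-5, step=-2


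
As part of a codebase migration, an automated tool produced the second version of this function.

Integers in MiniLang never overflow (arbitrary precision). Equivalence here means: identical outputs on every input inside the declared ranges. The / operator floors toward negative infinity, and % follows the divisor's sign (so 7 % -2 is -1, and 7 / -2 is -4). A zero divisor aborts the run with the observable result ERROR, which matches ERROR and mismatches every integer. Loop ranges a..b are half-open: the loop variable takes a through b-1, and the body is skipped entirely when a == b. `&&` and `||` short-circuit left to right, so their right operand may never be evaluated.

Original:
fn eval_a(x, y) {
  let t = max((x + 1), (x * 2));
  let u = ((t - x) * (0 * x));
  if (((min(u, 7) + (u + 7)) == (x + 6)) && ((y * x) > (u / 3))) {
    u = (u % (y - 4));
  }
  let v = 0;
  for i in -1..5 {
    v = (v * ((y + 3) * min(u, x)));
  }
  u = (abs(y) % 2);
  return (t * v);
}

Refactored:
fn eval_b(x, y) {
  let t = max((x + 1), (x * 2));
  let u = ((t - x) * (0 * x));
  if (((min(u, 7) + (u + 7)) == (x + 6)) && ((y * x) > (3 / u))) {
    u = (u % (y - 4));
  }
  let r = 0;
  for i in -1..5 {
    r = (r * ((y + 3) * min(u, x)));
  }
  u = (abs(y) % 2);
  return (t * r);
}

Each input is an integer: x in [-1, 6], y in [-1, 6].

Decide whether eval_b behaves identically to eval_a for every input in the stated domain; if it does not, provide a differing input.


Run the pair on x=1, y=-1.
eval_a: t := 2 | u := 0 | (((min(u, 7) + (u + 7)) == (x + 6)) && ((y * x) > (u / 3))): false | v := 0 | iter i=-1: | v := 0 | iter i=0: | v := 0 | iter i=1: | v := 0 | iter i=2: | v := 0 | iter i=3: | v := 0 | iter i=4: | v := 0 | u := 1 | result 0
eval_b: t := 2 | u := 0 | divide-by-zero, output ERROR
0 != ERROR, so the rewrite changes behavior.
verdict: not equivalent; witness: x=1, y=-1


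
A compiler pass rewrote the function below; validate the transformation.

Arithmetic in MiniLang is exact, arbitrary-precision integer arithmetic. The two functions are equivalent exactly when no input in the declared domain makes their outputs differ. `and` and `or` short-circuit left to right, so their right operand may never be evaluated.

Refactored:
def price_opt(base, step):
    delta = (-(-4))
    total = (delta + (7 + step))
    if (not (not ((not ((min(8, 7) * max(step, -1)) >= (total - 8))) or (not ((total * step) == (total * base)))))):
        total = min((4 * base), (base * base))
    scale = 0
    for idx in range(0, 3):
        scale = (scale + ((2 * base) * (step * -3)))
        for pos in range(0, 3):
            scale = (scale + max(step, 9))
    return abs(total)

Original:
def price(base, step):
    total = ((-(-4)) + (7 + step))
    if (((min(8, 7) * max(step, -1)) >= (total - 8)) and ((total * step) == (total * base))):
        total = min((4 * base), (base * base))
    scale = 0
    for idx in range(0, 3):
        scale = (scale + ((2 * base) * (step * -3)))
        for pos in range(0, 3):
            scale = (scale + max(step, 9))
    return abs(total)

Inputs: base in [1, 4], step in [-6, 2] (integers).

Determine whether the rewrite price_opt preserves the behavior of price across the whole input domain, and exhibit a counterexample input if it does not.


Take base=1, step=-6.
price: total becomes 5; next (((min(8, 7) * max(step, -1)) >= (total - 8)) and ((total * step) == (total * base))) evaluates to false; next scale becomes 0; next at idx=0:; next scale becomes 36; next at pos=0:; next scale becomes 45; next at pos=1:; next scale becomes 54; next at pos=2:; next scale becomes 63; next at idx=1:; next scale becomes 99; next at pos=0:; next scale becomes 108; next at pos=1:; next scale becomes 117; next at pos=2:; next scale becomes 126; next at idx=2:; next scale becomes 162; next at pos=0:; next scale becomes 171; next at pos=1:; next scale becomes 180; next at pos=2:; next scale becomes 189; next final value 5
price_opt: delta becomes 4; next total becomes 5; next (not (not ((not ((min(8, 7) * max(step, -1)) >= (total - 8))) or (not ((total * step) == (total * base)))))) evaluates to true; next total becomes 1; next scale becomes 0; next at idx=0:; next scale becomes 36; next at pos=0:; next scale becomes 45; next at pos=1:; next scale becomes 54; next at pos=2:; next scale becomes 63; next at idx=1:; next scale becomes 99; next at pos=0:; next scale becomes 108; next at pos=1:; next scale becomes 117; next at pos=2:; next scale becomes 126; next at idx=2:; next scale becomes 162; next at pos=0:; next scale becomes 171; next at pos=1:; next scale becomes 180; next at pos=2:; next scale becomes 189; next final value 1
5 and 1 differ, so these are not the same function on this domain.
verdict: not equivalent; witness: base=1, step=-6


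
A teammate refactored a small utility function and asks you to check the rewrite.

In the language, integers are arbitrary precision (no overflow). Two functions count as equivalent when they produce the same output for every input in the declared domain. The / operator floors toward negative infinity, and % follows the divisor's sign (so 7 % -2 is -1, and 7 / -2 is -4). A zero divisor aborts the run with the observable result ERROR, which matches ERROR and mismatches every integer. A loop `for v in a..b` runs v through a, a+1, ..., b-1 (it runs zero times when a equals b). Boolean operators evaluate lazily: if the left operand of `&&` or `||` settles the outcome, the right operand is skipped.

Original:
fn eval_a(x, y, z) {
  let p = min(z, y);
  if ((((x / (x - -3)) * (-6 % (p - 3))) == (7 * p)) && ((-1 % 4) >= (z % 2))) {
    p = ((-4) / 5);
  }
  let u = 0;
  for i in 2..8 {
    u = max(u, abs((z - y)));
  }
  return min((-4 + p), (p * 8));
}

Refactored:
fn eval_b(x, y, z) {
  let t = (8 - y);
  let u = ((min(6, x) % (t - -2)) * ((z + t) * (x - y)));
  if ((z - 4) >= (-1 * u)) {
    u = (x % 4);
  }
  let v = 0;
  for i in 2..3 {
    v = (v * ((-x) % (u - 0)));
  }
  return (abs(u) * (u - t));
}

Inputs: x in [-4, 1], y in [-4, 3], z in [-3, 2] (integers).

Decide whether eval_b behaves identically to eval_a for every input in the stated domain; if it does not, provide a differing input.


x=-4, y=-4, z=-3 yields -32 from eval_a but ERROR from eval_b.
verdict: not equivalent; witness: x=-4, y=-4, z=-3


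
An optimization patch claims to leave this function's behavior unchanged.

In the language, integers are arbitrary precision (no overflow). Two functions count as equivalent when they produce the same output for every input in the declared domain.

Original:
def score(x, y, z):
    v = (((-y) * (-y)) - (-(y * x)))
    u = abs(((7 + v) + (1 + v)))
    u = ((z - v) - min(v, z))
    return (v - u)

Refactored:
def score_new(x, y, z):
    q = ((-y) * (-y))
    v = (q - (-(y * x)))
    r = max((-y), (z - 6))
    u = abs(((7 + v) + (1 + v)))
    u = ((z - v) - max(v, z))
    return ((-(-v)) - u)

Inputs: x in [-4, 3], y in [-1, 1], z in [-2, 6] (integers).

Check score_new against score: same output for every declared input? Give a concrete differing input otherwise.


Run the pair on x=-4, y=-1, z=-2.
score: v=5, then u=18, then u=-5, then returns 10
score_new: q=1, then v=5, then r=1, then u=18, then u=-12, then returns 17
10 vs 17 — the two versions disagree here.
verdict: not equivalent; witness: x=-4, y=-1, z=-2


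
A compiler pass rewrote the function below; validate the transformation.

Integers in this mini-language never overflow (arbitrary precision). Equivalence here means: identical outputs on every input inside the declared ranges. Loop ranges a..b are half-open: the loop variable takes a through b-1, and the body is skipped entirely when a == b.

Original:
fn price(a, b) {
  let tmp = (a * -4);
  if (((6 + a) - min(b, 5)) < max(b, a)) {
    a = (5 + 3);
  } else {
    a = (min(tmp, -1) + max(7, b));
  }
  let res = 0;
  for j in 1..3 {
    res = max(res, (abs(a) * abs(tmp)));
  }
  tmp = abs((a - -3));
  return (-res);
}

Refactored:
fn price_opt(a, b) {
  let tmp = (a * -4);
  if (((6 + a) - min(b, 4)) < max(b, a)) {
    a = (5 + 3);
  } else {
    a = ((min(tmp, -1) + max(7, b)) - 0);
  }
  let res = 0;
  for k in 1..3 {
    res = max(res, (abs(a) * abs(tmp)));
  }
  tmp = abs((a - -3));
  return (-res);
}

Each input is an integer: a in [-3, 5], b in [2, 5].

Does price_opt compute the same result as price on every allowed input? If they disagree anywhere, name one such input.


Try a=3, b=5.
price: tmp becomes -12; next (((6 + a) - min(b, 5)) < max(b, a)) evaluates to true; next a becomes 8; next res becomes 0; next at j=1:; next res becomes 96; next at j=2:; next res becomes 96; next tmp becomes 11; next final value -96
price_opt: tmp becomes -12; next (((6 + a) - min(b, 4)) < max(b, a)) evaluates to false; next a becomes -5; next res becomes 0; next at k=1:; next res becomes 60; next at k=2:; next res becomes 60; next tmp becomes 2; next final value -60
-96 against -60: the behavior changed.
verdict: not equivalent; witness: a=3, b=5


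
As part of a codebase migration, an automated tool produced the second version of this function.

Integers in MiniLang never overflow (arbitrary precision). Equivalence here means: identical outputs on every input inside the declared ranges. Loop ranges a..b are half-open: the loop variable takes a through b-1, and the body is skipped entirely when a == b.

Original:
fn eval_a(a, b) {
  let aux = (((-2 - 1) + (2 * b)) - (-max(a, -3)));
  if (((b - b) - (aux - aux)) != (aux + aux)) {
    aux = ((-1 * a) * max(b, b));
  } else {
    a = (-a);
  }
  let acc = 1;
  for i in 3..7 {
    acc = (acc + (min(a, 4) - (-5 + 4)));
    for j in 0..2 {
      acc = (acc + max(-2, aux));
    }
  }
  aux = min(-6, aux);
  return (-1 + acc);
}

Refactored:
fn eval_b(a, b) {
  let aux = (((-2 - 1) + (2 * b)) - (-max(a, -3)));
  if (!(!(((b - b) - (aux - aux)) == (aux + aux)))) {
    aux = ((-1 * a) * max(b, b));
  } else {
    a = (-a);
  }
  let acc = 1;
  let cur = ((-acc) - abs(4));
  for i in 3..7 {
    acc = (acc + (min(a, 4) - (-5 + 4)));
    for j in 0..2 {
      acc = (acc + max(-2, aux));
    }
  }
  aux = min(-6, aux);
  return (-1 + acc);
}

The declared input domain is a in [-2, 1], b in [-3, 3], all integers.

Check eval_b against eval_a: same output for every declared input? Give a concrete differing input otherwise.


The rewrite breaks on a=-2, b=-3, where the results are -20 and -4.
eval_a: aux=-11, then (((b - b) - (aux - aux)) != (aux + aux)) is true, then aux=-6, then acc=1, then (i=3), then acc=0, then (j=0), then acc=-2, then (j=1), then acc=-4, then (i=4), then acc=-5, then (j=0), then acc=-7, then (j=1), then acc=-9, then (i=5), then acc=-10, then (j=0), then acc=-12, then (j=1), then acc=-14, then (i=6), then acc=-15, then (j=0), then acc=-17, then (j=1), then acc=-19, then aux=-6, then returns -20
eval_b: aux=-11, then (!(!(((b - b) - (aux - aux)) == (aux + aux)))) is false, then a=2, then acc=1, then cur=-5, then (i=3), then acc=4, then (j=0), then acc=2, then (j=1), then acc=0, then (i=4), then acc=3, then (j=0), then acc=1, then (j=1), then acc=-1, then (i=5), then acc=2, then (j=0), then acc=0, then (j=1), then acc=-2, then (i=6), then acc=1, then (j=0), then acc=-1, then (j=1), then acc=-3, then aux=-11, then returns -4
verdict: not equivalent; witness: a=-2, b=-3


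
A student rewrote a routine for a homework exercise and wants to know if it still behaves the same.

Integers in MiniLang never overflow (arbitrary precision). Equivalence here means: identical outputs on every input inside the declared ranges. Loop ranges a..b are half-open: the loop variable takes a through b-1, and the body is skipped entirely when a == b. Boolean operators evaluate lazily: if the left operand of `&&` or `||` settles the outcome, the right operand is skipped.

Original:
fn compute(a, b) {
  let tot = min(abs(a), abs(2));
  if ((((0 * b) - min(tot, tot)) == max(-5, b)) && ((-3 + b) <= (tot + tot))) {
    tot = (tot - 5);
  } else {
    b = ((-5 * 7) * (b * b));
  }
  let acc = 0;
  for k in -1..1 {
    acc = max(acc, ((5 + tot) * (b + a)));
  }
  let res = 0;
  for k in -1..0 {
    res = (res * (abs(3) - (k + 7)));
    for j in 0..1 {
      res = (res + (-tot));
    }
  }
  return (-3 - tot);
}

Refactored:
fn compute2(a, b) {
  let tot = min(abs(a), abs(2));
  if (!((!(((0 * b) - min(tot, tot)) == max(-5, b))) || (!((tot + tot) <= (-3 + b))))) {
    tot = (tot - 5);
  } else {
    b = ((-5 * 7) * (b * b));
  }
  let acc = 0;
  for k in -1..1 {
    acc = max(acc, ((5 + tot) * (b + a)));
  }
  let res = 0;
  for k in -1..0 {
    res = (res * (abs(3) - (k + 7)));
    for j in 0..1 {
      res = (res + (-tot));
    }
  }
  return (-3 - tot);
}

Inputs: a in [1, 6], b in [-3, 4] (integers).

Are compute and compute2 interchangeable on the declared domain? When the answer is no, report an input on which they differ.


Take a=1, b=-1.
compute: tot = 1; ((((0 * b) - min(tot, tot)) == max(-5, b)) && ((-3 + b) <= (tot + tot))) -> true; tot = -4; acc = 0; [k=-1]; acc = 0; [k=0]; acc = 0; res = 0; [k=-1]; res = 0; [j=0]; res = 4; return 1
compute2: tot = 1; (!((!(((0 * b) - min(tot, tot)) == max(-5, b))) || (!((tot + tot) <= (-3 + b))))) -> false; b = -35; acc = 0; [k=-1]; acc = 0; [k=0]; acc = 0; res = 0; [k=-1]; res = 0; [j=0]; res = -1; return -4
1 against -4: the behavior changed.
verdict: not equivalent; witness: a=1, b=-1


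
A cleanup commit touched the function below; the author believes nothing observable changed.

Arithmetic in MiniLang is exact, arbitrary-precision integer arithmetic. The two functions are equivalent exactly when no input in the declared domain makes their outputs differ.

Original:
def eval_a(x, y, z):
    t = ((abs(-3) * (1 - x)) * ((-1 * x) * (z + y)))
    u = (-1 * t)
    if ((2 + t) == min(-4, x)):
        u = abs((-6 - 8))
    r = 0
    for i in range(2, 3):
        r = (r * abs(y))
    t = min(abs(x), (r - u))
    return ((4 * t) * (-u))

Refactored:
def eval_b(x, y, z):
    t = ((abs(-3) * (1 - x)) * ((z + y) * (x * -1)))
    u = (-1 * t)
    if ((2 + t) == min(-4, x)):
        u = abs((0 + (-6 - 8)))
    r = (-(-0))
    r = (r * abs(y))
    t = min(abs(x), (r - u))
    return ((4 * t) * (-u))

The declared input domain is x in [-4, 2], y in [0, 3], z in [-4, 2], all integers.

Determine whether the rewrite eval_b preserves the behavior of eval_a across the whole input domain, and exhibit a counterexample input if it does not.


Comparing the listings, the differences include: arithmetic usage differs, plus local variable names differ, plus loop structure differs, plus statement counts differ, plus constant usage differs.
One worked example (x=-3, y=3, z=-4) — eval_a: t = -36; u = 36; ((2 + t) == min(-4, x)) -> false; r = 0; [i=2]; r = 0; t = -36; return 5184; eval_b: t = -36; u = 36; ((2 + t) == min(-4, x)) -> false; r = 0; r = 0; t = -36; return 5184; agreement on 5184.
Every one of the 196 inputs gives matching results.
verdict: equivalent


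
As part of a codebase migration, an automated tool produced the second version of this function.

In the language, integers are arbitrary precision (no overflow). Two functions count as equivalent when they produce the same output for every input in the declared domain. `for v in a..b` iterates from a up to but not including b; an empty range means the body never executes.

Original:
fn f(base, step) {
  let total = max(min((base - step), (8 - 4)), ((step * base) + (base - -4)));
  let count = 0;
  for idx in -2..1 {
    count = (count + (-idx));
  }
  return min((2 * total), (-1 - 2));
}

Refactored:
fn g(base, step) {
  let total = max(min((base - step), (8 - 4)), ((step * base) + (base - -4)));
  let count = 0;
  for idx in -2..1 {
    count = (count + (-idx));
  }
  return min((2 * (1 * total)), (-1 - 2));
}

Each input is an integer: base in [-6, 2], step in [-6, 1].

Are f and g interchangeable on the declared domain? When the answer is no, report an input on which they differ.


Side by side, the visible changes include: arithmetic usage differs, constant usage differs.
Tracing base=-2, step=-4: f: total = 10; count = 0; [idx=-2]; count = 2; [idx=-1]; count = 3; [idx=0]; count = 3; return -3 | g: total = 10; count = 0; [idx=-2]; count = 2; [idx=-1]; count = 3; [idx=0]; count = 3; return -3 — matching result -3.
Every one of the 72 inputs gives matching results.
verdict: equivalent


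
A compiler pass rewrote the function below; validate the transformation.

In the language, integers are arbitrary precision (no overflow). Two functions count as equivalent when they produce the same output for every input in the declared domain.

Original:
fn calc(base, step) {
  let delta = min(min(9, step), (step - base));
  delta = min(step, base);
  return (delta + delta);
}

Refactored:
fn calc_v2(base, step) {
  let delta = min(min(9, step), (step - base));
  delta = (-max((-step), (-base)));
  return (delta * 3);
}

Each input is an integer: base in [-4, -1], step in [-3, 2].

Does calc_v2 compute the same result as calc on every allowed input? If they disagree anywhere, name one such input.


Not equivalent: base=-4, step=-3 separates them (-8 vs -12).
calc: delta := -3 | delta := -4 | result -8
calc_v2: delta := -3 | delta := -4 | result -12
verdict: not equivalent; witness: base=-4, step=-3


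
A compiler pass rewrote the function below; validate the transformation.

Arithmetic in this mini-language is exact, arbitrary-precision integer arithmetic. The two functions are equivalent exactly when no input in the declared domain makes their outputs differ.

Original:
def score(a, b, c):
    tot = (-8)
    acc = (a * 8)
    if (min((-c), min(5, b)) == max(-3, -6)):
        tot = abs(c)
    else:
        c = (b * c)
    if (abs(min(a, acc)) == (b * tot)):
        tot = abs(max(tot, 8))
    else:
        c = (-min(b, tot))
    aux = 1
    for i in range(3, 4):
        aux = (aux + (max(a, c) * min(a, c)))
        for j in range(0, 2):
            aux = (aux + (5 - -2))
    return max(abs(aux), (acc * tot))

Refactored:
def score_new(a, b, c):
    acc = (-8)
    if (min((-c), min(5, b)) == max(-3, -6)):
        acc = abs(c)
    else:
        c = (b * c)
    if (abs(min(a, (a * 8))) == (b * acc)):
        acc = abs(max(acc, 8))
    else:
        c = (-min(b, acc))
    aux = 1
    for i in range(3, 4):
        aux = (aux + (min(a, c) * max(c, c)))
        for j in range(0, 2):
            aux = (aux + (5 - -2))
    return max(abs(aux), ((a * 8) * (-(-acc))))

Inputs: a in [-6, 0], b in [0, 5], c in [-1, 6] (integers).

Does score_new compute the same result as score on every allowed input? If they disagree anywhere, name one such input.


Consider the input a=-2, b=3, c=3.
score: tot := -8 | acc := -16 | (min((-c), min(5, b)) == max(-3, -6)): true | tot := 3 | (abs(min(a, acc)) == (b * tot)): false | c := -3 | aux := 1 | iter i=3: | aux := 7 | iter j=0: | aux := 14 | iter j=1: | aux := 21 | result 21
score_new: acc := -8 | (min((-c), min(5, b)) == max(-3, -6)): true | acc := 3 | (abs(min(a, (a * 8))) == (b * acc)): false | c := -3 | aux := 1 | iter i=3: | aux := 10 | iter j=0: | aux := 17 | iter j=1: | aux := 24 | result 24
21 vs 24 — the two versions disagree here.
verdict: not equivalent; witness: a=-2, b=3, c=3
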